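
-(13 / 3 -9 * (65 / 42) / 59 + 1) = -12631 / 2478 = -5.10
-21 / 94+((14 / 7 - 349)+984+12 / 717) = 14306199 / 22466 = 636.79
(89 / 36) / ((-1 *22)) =-89 / 792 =-0.11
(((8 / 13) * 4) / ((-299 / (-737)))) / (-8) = -0.76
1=1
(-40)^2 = 1600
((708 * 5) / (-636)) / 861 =-295 / 45633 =-0.01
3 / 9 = 1 / 3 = 0.33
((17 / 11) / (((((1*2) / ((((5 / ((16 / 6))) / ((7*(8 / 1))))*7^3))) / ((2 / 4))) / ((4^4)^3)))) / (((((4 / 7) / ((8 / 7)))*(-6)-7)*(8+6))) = -5849088 / 11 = -531735.27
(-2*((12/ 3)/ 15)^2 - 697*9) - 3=-1412132/ 225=-6276.14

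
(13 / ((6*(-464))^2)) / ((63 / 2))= 13 / 244145664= 0.00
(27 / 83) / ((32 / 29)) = 783 / 2656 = 0.29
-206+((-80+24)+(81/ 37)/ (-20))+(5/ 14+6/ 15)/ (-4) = -543483/ 2072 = -262.30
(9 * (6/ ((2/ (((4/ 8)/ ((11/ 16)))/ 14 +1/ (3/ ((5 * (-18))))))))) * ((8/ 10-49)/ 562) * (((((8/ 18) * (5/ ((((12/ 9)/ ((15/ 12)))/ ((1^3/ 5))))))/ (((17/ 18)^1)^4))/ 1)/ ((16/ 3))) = 49224368331/ 7228575508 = 6.81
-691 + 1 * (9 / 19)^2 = -249370 / 361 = -690.78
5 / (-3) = -5 / 3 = -1.67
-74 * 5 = -370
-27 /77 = -0.35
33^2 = 1089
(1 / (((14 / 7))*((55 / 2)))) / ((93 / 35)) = 7 / 1023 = 0.01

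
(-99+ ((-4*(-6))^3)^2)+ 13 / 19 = 3630954676 / 19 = 191102877.68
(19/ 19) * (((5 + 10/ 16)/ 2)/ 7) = 45/ 112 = 0.40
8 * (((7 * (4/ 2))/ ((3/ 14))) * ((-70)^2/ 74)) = 3841600/ 111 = 34609.01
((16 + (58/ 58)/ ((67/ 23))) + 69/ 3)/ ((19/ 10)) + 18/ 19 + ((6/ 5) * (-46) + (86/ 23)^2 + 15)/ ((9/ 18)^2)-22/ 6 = -877677049/ 10101255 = -86.89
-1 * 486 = -486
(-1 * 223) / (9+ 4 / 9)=-23.61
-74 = -74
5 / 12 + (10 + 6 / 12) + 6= 203 / 12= 16.92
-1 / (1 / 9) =-9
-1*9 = -9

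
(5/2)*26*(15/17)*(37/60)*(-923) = -2219815/68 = -32644.34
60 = 60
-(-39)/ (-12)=-13/ 4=-3.25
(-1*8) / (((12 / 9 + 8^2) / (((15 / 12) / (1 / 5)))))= -75 / 98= -0.77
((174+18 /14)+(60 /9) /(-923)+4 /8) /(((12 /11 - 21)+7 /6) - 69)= -74956519 /37415651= -2.00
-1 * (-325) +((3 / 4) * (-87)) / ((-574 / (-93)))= 721927 / 2296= 314.43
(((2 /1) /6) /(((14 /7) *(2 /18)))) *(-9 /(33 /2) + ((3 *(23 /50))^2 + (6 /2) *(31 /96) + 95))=64236279 /440000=145.99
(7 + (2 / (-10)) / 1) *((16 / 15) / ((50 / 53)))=14416 / 1875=7.69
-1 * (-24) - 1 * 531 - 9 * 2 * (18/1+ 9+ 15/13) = -13179/13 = -1013.77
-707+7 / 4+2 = -2813 / 4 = -703.25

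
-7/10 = -0.70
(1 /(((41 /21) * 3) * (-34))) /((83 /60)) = -210 /57851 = -0.00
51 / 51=1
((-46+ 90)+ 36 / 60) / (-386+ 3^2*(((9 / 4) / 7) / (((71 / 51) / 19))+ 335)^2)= 881328112 / 20477337135125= 0.00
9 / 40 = 0.22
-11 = -11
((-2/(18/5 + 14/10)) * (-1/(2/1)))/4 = 1/20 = 0.05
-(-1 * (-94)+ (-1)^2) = -95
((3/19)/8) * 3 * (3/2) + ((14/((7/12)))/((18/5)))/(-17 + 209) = 169/1368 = 0.12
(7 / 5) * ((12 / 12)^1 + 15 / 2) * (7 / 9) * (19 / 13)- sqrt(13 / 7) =12.16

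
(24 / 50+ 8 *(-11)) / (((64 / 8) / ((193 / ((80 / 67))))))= -7073257 / 4000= -1768.31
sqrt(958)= 30.95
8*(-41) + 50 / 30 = -326.33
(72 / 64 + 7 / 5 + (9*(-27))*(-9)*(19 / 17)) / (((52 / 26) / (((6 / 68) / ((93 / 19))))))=31612903 / 1433440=22.05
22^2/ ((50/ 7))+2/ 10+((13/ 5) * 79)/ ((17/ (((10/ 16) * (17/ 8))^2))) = 89.27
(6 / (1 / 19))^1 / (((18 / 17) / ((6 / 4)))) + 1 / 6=161.67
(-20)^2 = 400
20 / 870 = 2 / 87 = 0.02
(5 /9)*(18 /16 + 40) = 1645 /72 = 22.85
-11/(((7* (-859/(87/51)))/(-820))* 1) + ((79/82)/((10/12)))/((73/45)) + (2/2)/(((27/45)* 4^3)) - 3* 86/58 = -10678548908915/1703515418304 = -6.27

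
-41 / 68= -0.60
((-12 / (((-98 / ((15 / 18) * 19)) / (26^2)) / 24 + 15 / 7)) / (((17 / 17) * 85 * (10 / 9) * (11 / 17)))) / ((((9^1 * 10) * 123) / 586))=-105372176 / 21718547675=-0.00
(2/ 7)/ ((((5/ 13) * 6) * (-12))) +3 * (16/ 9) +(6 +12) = 29387/ 1260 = 23.32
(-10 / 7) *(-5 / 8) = 25 / 28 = 0.89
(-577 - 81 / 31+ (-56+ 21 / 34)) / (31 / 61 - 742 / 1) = 13608795 / 15891158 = 0.86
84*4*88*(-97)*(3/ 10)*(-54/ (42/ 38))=42038092.80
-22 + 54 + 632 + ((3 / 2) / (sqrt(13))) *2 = 3 *sqrt(13) / 13 + 664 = 664.83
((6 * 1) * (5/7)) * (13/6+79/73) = 7115/511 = 13.92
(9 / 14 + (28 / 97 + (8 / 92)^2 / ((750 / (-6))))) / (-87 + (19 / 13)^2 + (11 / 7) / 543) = -403981000449 / 36804980460250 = -0.01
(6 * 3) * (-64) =-1152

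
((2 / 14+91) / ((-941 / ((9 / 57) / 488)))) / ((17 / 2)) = -957 / 259567322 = -0.00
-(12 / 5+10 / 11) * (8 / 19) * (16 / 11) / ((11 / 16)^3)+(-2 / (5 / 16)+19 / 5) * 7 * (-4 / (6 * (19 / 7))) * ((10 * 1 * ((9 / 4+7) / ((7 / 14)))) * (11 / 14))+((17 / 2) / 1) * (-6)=27197091902 / 45899535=592.54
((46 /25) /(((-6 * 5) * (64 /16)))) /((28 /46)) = -529 /21000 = -0.03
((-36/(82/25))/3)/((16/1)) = -75/328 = -0.23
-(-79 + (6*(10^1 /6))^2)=-21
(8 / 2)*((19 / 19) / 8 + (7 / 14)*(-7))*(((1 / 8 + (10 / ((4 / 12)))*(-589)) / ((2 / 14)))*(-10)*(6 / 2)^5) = -32460973965 / 8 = -4057621745.62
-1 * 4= -4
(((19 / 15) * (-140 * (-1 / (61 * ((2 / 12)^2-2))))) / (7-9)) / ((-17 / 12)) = -38304 / 73627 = -0.52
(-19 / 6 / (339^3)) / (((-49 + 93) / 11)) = -19 / 934997256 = -0.00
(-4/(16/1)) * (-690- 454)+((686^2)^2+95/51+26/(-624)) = 90355922965559/408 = 221460595503.82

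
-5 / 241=-0.02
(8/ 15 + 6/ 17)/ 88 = 113/ 11220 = 0.01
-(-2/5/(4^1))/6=1/60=0.02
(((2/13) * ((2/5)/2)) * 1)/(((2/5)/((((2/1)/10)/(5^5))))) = 1/203125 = 0.00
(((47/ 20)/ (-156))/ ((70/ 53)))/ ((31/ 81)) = -67257/ 2256800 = -0.03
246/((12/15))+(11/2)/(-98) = 60259/196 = 307.44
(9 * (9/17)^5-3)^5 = -720203518967148133920287529300000/5770627412348402378939569991057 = -124.81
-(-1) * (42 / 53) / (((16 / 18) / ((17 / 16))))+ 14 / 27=134239 / 91584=1.47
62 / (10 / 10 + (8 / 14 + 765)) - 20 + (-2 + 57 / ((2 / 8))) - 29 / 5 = 2686768 / 13415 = 200.28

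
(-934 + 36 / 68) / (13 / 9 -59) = 20403 / 1258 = 16.22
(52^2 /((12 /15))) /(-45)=-676 /9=-75.11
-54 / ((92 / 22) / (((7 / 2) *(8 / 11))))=-756 / 23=-32.87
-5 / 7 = -0.71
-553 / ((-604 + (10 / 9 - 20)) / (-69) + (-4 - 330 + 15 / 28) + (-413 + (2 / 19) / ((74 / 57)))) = 0.75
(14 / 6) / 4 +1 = 19 / 12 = 1.58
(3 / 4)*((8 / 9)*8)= 16 / 3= 5.33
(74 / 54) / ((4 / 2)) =37 / 54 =0.69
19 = 19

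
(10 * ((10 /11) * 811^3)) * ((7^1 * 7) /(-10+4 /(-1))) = -186694105850 /11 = -16972191440.91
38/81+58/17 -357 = -486245/1377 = -353.12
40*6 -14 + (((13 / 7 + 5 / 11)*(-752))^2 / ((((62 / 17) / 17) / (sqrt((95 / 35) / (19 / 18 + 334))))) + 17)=243 + 7767205357056*sqrt(1604246) / 7759442383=1268098.50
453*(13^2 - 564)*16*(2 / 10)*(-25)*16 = 229036800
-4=-4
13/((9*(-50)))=-13/450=-0.03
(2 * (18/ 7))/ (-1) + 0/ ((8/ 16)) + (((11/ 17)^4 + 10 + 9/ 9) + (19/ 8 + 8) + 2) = 86094837/ 4677176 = 18.41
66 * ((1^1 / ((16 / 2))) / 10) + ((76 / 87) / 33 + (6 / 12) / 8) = 209921 / 229680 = 0.91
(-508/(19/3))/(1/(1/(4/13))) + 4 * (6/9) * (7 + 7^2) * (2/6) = -36065/171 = -210.91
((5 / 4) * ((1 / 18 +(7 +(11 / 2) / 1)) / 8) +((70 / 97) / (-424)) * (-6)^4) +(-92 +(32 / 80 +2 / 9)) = -678279619 / 7403040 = -91.62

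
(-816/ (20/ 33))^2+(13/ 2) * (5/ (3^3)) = 2447272121/ 1350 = 1812794.16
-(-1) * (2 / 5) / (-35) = -2 / 175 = -0.01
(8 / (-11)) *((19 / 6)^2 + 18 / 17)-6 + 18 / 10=-103193 / 8415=-12.26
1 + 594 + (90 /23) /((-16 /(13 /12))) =437725 /736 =594.74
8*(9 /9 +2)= 24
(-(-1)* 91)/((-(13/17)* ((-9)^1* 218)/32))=1904/981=1.94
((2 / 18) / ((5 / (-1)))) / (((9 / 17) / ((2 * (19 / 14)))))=-323 / 2835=-0.11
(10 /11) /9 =10 /99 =0.10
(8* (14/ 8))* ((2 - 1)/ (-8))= -7/ 4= -1.75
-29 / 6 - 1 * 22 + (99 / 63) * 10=-467 / 42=-11.12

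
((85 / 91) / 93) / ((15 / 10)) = 170 / 25389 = 0.01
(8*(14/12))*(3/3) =28/3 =9.33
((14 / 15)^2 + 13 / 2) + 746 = 339017 / 450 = 753.37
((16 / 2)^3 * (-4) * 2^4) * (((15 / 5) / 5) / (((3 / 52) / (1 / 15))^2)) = -88604672 / 3375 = -26253.24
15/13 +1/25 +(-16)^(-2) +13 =1181253/83200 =14.20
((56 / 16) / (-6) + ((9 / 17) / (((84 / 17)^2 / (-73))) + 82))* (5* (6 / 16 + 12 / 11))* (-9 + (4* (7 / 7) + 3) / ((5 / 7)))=8074067 / 17248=468.12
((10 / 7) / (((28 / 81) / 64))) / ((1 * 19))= 12960 / 931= 13.92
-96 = -96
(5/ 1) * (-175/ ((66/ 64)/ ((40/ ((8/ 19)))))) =-2660000/ 33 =-80606.06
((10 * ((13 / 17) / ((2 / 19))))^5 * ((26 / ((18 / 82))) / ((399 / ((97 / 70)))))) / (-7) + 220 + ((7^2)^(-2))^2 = -26278436517332709423656 / 221000212443339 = -118906838.26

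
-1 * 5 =-5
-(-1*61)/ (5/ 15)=183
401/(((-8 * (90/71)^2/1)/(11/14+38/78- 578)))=636537620813/35380800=17991.05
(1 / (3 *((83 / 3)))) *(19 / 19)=1 / 83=0.01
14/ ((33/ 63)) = 294/ 11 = 26.73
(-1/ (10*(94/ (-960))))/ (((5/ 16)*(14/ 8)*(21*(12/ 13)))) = 3328/ 34545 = 0.10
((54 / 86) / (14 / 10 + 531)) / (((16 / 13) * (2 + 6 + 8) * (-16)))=-1755 / 468852736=-0.00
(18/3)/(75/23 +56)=138/1363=0.10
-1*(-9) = 9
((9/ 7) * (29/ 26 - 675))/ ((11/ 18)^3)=-65688732/ 17303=-3796.38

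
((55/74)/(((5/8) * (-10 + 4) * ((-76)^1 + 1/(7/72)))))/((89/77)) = 5929/2272170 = 0.00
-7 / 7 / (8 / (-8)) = 1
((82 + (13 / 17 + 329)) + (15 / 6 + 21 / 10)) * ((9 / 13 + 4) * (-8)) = -17270808 / 1105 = -15629.69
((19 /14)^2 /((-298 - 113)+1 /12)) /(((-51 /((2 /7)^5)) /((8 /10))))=46208 /345175695305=0.00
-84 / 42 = -2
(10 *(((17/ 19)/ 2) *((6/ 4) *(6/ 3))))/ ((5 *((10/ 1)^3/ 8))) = 51/ 2375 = 0.02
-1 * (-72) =72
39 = 39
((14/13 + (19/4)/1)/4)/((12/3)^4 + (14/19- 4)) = 5757/998816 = 0.01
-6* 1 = -6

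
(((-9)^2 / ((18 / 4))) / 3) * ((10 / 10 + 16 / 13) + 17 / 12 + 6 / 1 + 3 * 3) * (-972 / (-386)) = 706887 / 2509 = 281.74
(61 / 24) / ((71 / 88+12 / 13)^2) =9979112 / 11749323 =0.85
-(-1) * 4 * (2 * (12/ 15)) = 6.40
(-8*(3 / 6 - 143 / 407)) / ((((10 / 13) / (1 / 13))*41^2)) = -22 / 310985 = -0.00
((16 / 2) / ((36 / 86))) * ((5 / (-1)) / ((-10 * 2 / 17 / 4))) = 2924 / 9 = 324.89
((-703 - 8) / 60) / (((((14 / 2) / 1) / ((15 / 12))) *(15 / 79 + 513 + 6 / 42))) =-18723 / 4541968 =-0.00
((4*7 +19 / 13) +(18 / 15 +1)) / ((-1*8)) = -1029 / 260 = -3.96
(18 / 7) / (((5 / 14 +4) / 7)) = 4.13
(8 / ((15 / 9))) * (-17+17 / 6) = -68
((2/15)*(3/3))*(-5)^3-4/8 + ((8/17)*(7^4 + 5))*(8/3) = 306217/102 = 3002.13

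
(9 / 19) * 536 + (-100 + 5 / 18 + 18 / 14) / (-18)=11176489 / 43092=259.36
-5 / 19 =-0.26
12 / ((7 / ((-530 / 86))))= -10.56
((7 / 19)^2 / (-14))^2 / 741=49 / 386271444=0.00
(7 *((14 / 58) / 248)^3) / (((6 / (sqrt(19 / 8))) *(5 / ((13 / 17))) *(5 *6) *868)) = 4459 *sqrt(38) / 2823073227863654400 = 0.00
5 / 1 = 5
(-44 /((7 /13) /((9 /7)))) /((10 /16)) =-41184 /245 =-168.10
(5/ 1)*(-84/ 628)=-105/ 157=-0.67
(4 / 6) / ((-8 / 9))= -3 / 4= -0.75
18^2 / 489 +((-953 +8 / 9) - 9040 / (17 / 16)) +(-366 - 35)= -245915594 / 24939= -9860.68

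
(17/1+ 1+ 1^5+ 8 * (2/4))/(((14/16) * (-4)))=-46/7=-6.57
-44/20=-11/5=-2.20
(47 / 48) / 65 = 0.02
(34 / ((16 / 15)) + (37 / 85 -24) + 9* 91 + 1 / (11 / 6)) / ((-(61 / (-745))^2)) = -687383032805 / 5566616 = -123483.11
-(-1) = 1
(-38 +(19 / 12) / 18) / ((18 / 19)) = -155591 / 3888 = -40.02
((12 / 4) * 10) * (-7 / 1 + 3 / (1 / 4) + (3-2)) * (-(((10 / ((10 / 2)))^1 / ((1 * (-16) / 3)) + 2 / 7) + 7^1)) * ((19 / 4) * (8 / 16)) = -330885 / 112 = -2954.33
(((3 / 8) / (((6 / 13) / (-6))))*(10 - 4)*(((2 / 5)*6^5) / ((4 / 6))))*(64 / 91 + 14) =-70228944 / 35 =-2006541.26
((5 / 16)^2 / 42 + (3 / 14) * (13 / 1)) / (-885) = -29977 / 9515520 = -0.00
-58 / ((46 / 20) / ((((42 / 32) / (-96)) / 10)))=203 / 5888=0.03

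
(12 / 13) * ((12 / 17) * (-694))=-99936 / 221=-452.20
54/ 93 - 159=-4911/ 31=-158.42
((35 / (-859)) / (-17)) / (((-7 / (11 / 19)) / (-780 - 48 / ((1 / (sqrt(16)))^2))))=85140 / 277457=0.31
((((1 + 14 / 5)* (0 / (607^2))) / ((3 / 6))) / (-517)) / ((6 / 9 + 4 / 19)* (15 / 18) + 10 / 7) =0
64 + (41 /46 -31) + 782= 815.89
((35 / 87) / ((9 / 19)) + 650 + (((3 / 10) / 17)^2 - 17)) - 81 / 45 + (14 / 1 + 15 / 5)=14687148887 / 22628700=649.05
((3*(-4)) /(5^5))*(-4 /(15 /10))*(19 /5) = 608 /15625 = 0.04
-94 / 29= -3.24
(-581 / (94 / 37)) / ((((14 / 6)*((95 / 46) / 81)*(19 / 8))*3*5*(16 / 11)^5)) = -921416737923 / 55597465600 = -16.57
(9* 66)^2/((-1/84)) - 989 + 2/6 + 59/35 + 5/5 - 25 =-3112119673/105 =-29639234.98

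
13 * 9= 117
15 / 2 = 7.50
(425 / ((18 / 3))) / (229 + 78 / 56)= 5950 / 19353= 0.31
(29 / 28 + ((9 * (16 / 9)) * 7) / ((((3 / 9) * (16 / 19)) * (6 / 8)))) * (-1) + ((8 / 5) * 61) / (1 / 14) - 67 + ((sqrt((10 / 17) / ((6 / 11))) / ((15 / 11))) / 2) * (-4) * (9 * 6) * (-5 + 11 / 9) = 88 * sqrt(2805) / 15 + 107291 / 140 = 1077.08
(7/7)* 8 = 8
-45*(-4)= 180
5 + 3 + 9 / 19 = 161 / 19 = 8.47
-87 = -87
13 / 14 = 0.93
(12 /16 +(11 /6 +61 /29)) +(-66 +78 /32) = -81955 /1392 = -58.88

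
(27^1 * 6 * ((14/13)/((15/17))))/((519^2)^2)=476/174670282995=0.00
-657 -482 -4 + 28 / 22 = -12559 / 11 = -1141.73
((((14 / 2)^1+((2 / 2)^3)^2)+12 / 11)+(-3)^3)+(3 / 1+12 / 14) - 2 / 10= -14.25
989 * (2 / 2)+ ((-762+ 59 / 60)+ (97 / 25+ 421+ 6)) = 197659 / 300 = 658.86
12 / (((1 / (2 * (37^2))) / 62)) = 2037072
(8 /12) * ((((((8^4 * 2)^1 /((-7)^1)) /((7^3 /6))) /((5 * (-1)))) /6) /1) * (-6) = -32768 /12005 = -2.73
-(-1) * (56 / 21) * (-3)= -8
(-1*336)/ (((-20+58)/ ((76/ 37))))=-18.16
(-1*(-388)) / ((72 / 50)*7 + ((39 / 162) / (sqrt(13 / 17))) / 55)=862472318400 / 22406491819 - 28809000*sqrt(221) / 22406491819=38.47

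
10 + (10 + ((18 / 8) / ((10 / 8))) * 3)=127 / 5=25.40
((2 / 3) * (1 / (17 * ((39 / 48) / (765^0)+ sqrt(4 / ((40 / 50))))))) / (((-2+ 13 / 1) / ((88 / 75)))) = -3328 / 4249575+ 4096 * sqrt(5) / 4249575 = 0.00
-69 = -69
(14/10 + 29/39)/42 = 209/4095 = 0.05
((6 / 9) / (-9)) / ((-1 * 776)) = 1 / 10476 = 0.00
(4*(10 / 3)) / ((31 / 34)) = 1360 / 93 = 14.62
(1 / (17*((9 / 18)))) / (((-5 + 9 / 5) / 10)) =-25 / 68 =-0.37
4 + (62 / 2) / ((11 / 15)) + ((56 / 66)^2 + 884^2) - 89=850959838 / 1089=781413.99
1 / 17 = 0.06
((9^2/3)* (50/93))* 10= 4500/31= 145.16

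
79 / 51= 1.55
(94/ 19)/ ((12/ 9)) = 141/ 38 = 3.71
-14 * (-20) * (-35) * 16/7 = -22400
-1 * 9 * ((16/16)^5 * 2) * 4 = -72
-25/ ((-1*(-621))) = -25/ 621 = -0.04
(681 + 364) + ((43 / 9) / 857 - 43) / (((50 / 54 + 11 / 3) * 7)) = 194088893 / 185969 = 1043.66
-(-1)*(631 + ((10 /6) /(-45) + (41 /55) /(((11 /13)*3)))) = 631.26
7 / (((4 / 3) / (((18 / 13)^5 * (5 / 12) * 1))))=4133430 / 371293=11.13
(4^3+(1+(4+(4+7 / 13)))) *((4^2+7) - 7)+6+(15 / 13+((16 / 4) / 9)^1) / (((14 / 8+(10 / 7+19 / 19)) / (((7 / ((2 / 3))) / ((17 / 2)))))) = 5398430 / 4563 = 1183.09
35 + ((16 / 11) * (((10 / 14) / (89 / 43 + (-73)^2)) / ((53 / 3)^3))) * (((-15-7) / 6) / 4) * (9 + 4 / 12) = 99539905725 / 2843997331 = 35.00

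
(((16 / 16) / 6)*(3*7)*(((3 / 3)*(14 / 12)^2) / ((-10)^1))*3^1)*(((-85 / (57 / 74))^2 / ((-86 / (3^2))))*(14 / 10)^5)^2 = -15166211284585660768567 / 225903308437500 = -67135852.90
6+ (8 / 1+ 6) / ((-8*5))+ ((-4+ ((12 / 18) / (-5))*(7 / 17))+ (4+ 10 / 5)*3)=19987 / 1020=19.60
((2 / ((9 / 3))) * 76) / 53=152 / 159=0.96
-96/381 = -32/127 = -0.25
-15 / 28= -0.54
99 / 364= 0.27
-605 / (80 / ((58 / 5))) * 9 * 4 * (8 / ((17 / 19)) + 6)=-4010787 / 85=-47185.73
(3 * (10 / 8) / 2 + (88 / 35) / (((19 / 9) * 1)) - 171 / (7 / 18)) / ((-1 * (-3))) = -145.55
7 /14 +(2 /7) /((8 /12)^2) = 8 /7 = 1.14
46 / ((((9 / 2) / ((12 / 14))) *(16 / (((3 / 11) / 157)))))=23 / 24178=0.00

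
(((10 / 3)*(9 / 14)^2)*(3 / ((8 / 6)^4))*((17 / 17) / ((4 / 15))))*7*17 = 8365275 / 14336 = 583.52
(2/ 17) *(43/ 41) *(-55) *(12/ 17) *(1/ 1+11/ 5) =-181632/ 11849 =-15.33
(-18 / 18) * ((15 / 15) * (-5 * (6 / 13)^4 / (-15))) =-432 / 28561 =-0.02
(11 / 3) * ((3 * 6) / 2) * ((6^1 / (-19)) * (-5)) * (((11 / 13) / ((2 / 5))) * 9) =245025 / 247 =992.00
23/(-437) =-0.05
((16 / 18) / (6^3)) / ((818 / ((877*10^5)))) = 43850000 / 99387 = 441.20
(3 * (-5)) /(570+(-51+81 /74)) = -370 /12829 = -0.03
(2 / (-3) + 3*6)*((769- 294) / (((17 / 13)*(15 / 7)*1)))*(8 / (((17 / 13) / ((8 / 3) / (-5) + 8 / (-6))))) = -261812096 / 7803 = -33552.75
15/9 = 5/3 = 1.67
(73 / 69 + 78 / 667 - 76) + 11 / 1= -127714 / 2001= -63.83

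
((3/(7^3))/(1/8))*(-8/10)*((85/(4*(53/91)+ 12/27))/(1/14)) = -11934/497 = -24.01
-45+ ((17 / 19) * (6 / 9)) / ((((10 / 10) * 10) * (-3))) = -38492 / 855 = -45.02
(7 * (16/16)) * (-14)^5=-3764768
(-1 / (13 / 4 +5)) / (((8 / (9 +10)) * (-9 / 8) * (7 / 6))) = 152 / 693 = 0.22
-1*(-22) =22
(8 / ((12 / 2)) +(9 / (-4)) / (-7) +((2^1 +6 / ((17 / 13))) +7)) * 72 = 130602 / 119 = 1097.50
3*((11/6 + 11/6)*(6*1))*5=330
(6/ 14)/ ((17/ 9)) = 27/ 119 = 0.23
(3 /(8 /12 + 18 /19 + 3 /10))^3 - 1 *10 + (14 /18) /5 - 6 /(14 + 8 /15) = -40808955725152 /6369616180755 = -6.41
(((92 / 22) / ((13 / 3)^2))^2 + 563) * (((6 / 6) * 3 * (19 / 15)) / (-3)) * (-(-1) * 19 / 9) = -1505.64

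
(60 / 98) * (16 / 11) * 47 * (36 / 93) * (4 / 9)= 120320 / 16709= 7.20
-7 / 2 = -3.50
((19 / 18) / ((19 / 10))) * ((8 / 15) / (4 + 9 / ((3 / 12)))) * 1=1 / 135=0.01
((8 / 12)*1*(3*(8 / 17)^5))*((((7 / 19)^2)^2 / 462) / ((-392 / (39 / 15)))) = -372736 / 30531135376005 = -0.00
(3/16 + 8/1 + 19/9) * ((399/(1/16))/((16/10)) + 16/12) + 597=41702.19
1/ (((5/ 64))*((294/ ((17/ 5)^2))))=9248/ 18375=0.50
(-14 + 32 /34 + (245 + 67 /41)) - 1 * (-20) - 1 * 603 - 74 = -295127 /697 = -423.42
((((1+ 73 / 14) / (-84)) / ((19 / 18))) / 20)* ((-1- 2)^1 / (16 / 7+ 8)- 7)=435 / 17024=0.03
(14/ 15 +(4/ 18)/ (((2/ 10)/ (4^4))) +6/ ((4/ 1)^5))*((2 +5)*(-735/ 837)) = -2255306977/ 1285632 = -1754.24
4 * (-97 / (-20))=97 / 5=19.40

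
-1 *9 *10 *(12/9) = -120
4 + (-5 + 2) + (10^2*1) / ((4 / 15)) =376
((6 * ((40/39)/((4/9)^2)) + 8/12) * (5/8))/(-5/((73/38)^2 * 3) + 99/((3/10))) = 6613289/109584592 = 0.06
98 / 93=1.05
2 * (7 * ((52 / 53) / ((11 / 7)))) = 5096 / 583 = 8.74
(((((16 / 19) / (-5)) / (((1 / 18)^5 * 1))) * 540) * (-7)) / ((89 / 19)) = 256811399.19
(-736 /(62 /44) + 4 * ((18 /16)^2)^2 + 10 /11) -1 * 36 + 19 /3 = -570573217 /1047552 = -544.67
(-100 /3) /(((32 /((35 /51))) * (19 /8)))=-875 /2907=-0.30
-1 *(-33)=33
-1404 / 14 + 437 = 2357 / 7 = 336.71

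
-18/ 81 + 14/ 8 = 55/ 36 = 1.53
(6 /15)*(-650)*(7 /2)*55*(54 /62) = -1351350 /31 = -43591.94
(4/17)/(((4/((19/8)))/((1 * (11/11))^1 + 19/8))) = 513/1088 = 0.47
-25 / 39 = -0.64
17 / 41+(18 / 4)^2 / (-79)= 2051 / 12956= 0.16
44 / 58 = 22 / 29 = 0.76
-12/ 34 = -0.35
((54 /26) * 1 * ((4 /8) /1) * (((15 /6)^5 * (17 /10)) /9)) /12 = 10625 /6656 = 1.60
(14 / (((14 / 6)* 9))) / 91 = 2 / 273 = 0.01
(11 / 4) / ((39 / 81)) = 297 / 52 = 5.71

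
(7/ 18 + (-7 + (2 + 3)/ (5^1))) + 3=-47/ 18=-2.61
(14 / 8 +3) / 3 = 19 / 12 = 1.58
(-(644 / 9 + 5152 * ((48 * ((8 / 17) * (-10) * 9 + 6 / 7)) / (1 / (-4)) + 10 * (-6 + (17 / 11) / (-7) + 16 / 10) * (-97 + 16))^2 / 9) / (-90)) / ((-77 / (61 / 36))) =-2637196890221196659 / 137404041390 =-19193008.18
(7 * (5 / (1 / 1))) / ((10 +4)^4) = 5 / 5488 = 0.00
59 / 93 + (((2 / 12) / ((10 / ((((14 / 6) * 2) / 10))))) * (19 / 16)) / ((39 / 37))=0.64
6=6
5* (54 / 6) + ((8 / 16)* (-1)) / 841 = 75689 / 1682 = 45.00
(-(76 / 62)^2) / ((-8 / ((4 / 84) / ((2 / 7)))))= 361 / 11532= 0.03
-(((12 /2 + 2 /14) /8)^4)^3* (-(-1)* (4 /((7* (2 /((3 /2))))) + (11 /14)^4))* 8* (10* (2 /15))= -1242944315948852438953105 /3425624398720198722453504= -0.36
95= 95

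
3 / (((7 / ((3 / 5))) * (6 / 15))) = 9 / 14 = 0.64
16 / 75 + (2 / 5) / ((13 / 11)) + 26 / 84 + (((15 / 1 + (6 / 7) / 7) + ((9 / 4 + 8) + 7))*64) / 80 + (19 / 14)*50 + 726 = 26136633 / 31850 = 820.62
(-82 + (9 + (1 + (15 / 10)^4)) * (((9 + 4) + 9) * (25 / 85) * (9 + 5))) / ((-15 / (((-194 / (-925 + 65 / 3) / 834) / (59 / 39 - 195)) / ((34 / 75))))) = 329911647 / 1314373266976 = 0.00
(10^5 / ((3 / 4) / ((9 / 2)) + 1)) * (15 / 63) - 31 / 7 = 999783 / 49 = 20403.73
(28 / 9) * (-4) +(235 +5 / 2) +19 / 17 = 69209 / 306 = 226.17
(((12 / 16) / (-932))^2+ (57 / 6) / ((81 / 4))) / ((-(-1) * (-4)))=-528124121 / 4502946816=-0.12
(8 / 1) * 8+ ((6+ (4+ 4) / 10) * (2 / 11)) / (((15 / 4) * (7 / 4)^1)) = 370688 / 5775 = 64.19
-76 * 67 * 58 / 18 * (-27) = 443004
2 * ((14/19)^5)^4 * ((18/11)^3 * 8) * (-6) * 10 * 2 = -18.73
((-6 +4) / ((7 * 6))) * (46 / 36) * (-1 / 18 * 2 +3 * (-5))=1564 / 1701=0.92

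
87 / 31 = 2.81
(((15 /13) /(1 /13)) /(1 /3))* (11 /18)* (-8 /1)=-220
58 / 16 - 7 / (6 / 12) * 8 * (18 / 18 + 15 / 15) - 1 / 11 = -220.47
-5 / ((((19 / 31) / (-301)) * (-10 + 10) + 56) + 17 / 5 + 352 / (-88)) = -25 / 277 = -0.09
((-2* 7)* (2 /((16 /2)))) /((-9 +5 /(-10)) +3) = 7 /13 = 0.54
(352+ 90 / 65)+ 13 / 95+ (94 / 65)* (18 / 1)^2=1015263 / 1235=822.08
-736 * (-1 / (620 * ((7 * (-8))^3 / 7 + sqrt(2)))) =-100352 / 2120830435 - 4 * sqrt(2) / 2120830435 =-0.00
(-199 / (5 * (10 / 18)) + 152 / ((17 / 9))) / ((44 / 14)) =26271 / 9350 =2.81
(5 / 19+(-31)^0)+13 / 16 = 631 / 304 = 2.08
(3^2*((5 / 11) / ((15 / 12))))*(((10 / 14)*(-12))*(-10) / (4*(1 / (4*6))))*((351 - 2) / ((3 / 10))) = 150768000 / 77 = 1958025.97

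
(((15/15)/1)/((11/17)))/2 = 17/22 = 0.77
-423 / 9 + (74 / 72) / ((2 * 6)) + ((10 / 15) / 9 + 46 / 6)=-5641 / 144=-39.17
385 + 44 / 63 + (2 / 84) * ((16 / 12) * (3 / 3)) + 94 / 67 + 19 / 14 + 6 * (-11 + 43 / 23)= 64794685 / 194166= 333.71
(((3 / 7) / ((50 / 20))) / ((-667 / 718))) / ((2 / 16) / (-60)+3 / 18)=-413568 / 368851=-1.12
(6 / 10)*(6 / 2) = 9 / 5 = 1.80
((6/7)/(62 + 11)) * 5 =30/511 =0.06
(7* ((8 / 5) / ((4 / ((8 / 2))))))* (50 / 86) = 280 / 43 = 6.51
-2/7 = -0.29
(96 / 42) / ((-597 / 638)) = -10208 / 4179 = -2.44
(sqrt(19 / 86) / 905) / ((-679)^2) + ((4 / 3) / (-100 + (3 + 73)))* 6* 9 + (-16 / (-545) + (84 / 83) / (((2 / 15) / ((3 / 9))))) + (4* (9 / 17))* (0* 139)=-19927 / 45235 + sqrt(1634) / 35882821030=-0.44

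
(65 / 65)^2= 1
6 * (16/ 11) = 96/ 11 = 8.73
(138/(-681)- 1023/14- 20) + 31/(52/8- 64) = -34285911/365470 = -93.81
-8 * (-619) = 4952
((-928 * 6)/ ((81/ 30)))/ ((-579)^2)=-18560/ 3017169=-0.01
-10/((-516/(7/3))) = 35/774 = 0.05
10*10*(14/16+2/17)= 3375/34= 99.26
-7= -7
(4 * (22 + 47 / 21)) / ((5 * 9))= 2036 / 945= 2.15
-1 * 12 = -12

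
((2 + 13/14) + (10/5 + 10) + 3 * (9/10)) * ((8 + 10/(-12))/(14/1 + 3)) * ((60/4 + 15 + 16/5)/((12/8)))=4404146/26775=164.49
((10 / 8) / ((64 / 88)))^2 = 3025 / 1024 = 2.95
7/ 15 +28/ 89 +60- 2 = 78473/ 1335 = 58.78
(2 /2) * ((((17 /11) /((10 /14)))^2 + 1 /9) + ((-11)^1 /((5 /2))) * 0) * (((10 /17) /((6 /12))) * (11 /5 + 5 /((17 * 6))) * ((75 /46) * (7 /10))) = 523787873 /36192915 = 14.47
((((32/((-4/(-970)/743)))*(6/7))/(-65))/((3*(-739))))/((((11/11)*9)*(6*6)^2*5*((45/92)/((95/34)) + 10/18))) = 125980108/156524401215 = 0.00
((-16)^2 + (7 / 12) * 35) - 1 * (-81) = 4289 / 12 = 357.42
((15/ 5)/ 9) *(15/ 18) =5/ 18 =0.28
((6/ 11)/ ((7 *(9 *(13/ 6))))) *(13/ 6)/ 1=2/ 231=0.01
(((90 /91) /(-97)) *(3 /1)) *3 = -810 /8827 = -0.09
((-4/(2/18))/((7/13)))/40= -1.67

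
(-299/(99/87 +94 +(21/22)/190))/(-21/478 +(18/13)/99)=107716334440/1026457381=104.94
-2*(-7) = 14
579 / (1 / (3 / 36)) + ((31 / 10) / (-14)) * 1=1681 / 35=48.03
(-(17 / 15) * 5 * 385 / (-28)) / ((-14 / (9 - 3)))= -935 / 28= -33.39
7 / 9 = 0.78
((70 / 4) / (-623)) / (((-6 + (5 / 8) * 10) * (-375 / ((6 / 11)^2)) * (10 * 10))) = 6 / 6730625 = 0.00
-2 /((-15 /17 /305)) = 2074 /3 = 691.33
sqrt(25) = 5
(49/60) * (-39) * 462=-147147/10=-14714.70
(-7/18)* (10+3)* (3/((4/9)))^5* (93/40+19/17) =-339640223013/1392640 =-243882.28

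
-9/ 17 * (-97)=873/ 17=51.35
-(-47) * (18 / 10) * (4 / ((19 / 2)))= 3384 / 95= 35.62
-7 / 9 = -0.78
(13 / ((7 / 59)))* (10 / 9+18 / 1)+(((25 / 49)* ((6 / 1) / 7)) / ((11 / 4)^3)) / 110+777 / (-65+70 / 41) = 81386660157167 / 39095203455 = 2081.76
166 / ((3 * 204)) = 0.27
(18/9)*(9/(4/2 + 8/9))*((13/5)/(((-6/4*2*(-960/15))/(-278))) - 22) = -333909/2080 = -160.53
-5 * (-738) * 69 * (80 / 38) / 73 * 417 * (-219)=-12740684400 / 19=-670562336.84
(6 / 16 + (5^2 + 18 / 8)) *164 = 9061 / 2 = 4530.50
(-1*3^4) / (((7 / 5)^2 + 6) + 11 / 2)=-4050 / 673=-6.02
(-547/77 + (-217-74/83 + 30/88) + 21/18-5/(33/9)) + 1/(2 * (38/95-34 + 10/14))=-224.87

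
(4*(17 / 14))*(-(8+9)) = -578 / 7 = -82.57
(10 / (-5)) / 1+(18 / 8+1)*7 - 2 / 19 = 1569 / 76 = 20.64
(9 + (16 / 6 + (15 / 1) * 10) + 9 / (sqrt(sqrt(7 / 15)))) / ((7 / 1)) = 24.65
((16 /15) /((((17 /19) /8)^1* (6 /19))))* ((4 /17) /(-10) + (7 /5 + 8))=18413888 /65025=283.18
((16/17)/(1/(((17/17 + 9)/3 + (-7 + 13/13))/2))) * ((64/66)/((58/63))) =-7168/5423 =-1.32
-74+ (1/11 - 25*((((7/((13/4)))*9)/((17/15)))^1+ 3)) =-1401498/2431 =-576.51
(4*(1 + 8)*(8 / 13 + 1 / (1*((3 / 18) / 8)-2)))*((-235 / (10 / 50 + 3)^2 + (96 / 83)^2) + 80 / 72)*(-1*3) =16594704921 / 68063320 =243.81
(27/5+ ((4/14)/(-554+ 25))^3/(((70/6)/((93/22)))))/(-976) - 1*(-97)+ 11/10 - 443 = -1316139247719000913/3815941243633904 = -344.91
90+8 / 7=638 / 7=91.14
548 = 548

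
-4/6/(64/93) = -31/32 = -0.97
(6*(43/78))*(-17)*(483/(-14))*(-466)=-11752287/13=-904022.08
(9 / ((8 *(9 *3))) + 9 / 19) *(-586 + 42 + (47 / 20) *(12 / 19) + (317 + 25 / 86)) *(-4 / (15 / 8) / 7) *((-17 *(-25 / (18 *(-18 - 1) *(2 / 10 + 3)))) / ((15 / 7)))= -2450385185 / 382238352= -6.41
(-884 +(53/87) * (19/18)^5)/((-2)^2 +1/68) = -352608323207/1602826056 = -219.99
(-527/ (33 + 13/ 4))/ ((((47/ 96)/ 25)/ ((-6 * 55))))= 333907200/ 1363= 244979.60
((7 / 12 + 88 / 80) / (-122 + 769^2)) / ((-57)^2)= 101 / 115256130660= 0.00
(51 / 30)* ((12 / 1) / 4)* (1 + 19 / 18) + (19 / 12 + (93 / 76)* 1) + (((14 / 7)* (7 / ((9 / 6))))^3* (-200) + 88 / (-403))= -672291806203 / 4134780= -162594.34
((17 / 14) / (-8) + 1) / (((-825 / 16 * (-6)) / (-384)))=-1216 / 1155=-1.05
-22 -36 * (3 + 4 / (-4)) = -94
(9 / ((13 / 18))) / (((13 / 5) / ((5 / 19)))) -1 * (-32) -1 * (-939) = 3121931 / 3211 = 972.26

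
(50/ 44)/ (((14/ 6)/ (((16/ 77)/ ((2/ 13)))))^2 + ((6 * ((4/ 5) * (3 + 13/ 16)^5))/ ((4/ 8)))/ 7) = 43610112000/ 42507357135133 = 0.00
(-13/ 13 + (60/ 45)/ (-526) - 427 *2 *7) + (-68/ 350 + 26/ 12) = -1650556877/ 276150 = -5977.03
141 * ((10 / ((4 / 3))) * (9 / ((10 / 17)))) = 64719 / 4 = 16179.75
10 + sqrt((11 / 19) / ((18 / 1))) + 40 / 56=10.89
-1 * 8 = -8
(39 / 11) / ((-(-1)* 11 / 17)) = 5.48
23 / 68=0.34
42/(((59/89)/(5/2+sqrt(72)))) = 9345/59+22428* sqrt(2)/59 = 695.98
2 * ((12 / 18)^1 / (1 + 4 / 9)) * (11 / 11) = 12 / 13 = 0.92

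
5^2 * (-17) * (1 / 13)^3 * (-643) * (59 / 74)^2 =951270275 / 12030772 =79.07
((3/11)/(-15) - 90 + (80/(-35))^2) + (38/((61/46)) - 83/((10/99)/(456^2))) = -170861067.34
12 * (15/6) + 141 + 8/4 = 173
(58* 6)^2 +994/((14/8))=121672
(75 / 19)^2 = 5625 / 361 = 15.58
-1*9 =-9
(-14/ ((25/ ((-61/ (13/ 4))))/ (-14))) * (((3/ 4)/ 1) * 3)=-331.09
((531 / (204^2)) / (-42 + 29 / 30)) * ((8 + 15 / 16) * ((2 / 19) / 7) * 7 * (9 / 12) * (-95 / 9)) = 210925 / 91074304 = 0.00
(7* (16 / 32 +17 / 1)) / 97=245 / 194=1.26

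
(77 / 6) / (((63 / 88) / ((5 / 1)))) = 2420 / 27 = 89.63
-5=-5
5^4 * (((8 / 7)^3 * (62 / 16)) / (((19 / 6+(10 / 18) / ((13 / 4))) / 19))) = 20580.03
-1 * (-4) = 4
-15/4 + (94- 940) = -3399/4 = -849.75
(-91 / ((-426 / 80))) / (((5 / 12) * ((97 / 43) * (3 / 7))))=42.42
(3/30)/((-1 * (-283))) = 1/2830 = 0.00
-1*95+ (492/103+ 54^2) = 2825.78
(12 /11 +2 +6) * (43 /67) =5.83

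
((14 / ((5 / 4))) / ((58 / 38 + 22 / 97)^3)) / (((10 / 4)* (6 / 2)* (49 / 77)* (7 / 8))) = 0.50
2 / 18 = 1 / 9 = 0.11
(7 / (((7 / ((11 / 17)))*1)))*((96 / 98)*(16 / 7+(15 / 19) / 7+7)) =660000 / 110789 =5.96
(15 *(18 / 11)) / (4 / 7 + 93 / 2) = 3780 / 7249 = 0.52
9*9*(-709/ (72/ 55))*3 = -1052865/ 8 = -131608.12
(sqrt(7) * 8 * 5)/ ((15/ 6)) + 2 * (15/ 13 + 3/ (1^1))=108/ 13 + 16 * sqrt(7)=50.64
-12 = -12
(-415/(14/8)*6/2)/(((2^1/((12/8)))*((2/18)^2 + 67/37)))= -11193795/38248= -292.66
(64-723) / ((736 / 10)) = -3295 / 368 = -8.95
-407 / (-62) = 407 / 62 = 6.56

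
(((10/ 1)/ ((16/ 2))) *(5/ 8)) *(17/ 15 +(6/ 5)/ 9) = 95/ 96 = 0.99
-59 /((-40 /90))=531 /4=132.75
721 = 721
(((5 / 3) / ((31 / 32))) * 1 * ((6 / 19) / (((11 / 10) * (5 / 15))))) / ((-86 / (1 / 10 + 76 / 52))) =-97440 / 3621761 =-0.03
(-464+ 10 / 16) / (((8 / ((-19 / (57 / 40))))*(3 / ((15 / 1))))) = 92675 / 24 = 3861.46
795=795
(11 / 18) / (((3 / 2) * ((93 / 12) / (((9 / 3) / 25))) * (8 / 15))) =0.01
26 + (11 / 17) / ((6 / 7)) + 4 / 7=19511 / 714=27.33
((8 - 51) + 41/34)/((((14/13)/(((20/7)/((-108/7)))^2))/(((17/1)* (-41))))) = 2704975/2916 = 927.63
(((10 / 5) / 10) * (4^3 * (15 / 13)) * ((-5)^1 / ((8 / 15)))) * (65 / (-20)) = 450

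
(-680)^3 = -314432000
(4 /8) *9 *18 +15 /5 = 84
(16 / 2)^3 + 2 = 514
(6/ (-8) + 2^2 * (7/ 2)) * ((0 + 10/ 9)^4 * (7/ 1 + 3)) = 1325000/ 6561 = 201.95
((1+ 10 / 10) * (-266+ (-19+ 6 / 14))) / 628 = -0.91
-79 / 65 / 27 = -79 / 1755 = -0.05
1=1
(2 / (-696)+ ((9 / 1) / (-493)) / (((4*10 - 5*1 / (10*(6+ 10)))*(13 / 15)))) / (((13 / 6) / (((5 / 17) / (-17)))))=1672495 / 61593092054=0.00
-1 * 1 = -1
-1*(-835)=835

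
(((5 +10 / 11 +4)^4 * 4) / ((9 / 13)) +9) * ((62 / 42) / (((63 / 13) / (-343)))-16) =-23881607683129 / 3557763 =-6712534.73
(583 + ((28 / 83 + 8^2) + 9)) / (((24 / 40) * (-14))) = -136190 / 1743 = -78.14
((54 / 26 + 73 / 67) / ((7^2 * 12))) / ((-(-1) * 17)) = 197 / 621894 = 0.00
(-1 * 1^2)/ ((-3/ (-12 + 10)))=-2/ 3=-0.67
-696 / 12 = -58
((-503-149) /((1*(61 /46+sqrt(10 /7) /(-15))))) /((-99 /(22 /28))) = 689816*sqrt(70) /24525543+4573780 /1167883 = 4.15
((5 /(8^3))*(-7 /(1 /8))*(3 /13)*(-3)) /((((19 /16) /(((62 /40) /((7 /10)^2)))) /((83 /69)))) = 192975 /159068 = 1.21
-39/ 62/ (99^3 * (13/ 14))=-7/ 10026423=-0.00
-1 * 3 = -3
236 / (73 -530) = -236 / 457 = -0.52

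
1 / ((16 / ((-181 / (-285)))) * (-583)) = -181 / 2658480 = -0.00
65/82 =0.79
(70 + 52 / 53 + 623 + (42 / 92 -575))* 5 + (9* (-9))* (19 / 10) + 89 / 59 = 159951133 / 359605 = 444.80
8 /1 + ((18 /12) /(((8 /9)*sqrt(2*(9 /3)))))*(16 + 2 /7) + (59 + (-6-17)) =513*sqrt(6) /112 + 44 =55.22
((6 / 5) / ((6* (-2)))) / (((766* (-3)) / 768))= 64 / 1915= 0.03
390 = 390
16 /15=1.07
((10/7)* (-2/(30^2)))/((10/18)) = -1/175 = -0.01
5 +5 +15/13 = 145/13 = 11.15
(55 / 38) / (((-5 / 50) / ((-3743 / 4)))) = 54175 / 4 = 13543.75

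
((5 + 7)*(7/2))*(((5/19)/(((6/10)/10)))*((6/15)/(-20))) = -70/19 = -3.68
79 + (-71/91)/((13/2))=93315/1183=78.88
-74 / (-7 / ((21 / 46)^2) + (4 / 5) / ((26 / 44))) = 2.30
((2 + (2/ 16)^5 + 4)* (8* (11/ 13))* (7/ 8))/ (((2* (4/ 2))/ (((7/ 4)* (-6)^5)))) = -25751256993/ 212992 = -120902.46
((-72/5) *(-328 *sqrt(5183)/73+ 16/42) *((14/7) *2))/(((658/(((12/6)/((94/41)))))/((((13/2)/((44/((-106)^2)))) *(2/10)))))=-287461824/29766275+ 35357804352 *sqrt(5183)/310419725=8190.58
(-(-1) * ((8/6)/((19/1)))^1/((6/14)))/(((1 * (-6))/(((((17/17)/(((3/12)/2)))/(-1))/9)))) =112/4617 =0.02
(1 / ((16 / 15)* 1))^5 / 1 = 759375 / 1048576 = 0.72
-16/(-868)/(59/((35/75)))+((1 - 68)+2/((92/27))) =-83813741/1262010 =-66.41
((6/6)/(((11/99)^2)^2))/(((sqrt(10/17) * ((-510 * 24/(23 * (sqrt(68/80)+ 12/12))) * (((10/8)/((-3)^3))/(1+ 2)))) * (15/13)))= 5885217 * sqrt(170) * (sqrt(85)+ 10)/850000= 1735.05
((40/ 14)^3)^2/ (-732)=-0.74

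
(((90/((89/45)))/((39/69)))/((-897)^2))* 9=4050/4497259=0.00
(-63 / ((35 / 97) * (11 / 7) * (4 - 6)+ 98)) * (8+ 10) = -679 / 58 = -11.71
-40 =-40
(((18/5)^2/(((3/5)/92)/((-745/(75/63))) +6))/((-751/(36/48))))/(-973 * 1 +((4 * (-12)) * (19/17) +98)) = 396394236/170648386554875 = 0.00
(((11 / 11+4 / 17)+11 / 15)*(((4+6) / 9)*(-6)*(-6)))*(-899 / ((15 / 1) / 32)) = -115532288 / 765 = -151022.60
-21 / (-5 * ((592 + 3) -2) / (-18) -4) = -378 / 2893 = -0.13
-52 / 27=-1.93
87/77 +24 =1935/77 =25.13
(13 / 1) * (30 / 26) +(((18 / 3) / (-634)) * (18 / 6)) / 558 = 294809 / 19654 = 15.00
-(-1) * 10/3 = 10/3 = 3.33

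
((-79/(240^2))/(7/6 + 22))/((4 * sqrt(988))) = -79 * sqrt(247)/2636774400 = -0.00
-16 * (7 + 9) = -256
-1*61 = -61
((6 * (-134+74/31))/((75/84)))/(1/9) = -1233792/155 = -7959.95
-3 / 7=-0.43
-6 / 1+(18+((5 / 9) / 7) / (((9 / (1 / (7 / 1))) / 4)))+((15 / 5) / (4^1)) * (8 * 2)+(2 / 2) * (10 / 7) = 100946 / 3969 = 25.43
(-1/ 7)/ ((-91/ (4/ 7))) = 4/ 4459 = 0.00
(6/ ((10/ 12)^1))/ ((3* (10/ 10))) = 12/ 5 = 2.40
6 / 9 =2 / 3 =0.67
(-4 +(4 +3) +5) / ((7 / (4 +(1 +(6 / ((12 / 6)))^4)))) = 688 / 7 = 98.29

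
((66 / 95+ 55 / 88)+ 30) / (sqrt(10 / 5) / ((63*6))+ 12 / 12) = 850266963 / 27147580 - 4498767*sqrt(2) / 54295160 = 31.20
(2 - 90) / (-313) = 88 / 313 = 0.28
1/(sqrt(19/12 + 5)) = 0.39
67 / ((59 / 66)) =4422 / 59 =74.95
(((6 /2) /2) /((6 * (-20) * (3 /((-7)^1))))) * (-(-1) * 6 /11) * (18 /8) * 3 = 189 /1760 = 0.11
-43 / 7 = -6.14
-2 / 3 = -0.67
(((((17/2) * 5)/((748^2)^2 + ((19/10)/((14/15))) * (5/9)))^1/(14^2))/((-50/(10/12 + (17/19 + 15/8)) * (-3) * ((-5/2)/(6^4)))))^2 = 568722614769/7644598032531101421483477444855625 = 0.00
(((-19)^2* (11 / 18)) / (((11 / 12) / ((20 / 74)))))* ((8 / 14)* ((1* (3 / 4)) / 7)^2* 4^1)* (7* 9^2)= 1754460 / 1813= 967.71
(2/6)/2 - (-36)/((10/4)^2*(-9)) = -71/150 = -0.47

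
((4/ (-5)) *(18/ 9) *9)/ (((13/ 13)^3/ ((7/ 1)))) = -504/ 5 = -100.80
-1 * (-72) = 72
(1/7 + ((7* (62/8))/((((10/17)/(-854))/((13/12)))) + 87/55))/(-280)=1576746331/5174400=304.72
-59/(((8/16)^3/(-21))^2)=-1665216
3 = 3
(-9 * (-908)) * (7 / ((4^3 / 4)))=14301 / 4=3575.25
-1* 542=-542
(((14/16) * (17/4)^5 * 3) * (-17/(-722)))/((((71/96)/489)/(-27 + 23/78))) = -1513220.07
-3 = -3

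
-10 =-10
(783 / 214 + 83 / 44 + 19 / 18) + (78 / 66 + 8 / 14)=2477843 / 296604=8.35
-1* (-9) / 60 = 3 / 20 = 0.15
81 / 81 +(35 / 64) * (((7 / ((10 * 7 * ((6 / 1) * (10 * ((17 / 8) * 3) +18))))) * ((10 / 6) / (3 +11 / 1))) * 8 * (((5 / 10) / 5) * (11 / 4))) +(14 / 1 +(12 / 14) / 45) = 15.02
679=679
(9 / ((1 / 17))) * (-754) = -115362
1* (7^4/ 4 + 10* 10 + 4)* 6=4225.50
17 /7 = 2.43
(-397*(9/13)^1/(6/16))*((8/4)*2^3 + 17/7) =-1229112/91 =-13506.73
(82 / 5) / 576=41 / 1440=0.03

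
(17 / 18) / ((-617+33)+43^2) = 17 / 22770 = 0.00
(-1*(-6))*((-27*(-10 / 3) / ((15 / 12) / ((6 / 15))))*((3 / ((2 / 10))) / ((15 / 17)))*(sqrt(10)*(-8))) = -117504*sqrt(10) / 5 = -74316.05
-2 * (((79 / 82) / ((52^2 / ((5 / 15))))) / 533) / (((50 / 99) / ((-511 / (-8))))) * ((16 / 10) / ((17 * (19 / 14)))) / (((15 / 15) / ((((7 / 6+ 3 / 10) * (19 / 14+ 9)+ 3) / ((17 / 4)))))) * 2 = -84815269 / 2534890635875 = -0.00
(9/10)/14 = 9/140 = 0.06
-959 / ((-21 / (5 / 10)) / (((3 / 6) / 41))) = 137 / 492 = 0.28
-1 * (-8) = 8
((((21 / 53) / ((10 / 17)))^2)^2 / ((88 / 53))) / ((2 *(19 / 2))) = 16243247601 / 2489223440000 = 0.01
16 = 16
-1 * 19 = -19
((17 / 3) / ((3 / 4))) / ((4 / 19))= 323 / 9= 35.89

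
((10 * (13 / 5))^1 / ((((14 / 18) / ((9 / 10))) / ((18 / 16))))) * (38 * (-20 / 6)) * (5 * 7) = -300105 / 2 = -150052.50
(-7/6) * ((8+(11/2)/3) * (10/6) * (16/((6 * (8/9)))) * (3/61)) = -2065/732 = -2.82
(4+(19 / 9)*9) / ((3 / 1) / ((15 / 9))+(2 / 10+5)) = 23 / 7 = 3.29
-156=-156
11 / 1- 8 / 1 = 3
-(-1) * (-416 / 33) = -416 / 33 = -12.61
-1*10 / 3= -10 / 3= -3.33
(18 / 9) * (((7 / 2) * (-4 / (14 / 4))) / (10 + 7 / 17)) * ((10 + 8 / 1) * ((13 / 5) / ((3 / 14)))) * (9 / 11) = -445536 / 3245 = -137.30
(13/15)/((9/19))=247/135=1.83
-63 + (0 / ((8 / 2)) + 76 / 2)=-25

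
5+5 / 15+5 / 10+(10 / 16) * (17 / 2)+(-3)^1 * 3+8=487 / 48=10.15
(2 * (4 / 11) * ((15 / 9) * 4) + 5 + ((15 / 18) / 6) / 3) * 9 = 11755 / 132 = 89.05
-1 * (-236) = 236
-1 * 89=-89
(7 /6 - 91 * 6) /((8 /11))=-749.15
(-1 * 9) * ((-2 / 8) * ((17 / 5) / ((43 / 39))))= 5967 / 860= 6.94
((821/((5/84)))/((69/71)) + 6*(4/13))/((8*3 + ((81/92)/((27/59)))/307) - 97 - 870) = -26058999952/1731204475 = -15.05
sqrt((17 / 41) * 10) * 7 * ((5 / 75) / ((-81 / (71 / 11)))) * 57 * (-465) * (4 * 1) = 1170932 * sqrt(6970) / 12177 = 8028.01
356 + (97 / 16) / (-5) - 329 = 2063 / 80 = 25.79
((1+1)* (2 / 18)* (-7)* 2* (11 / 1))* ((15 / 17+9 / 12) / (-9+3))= 2849 / 306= 9.31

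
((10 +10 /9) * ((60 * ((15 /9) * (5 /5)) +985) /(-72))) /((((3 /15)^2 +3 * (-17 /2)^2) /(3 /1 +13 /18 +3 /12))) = -3.07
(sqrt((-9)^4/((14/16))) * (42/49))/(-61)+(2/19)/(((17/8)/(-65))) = -1040/323 - 972 * sqrt(14)/2989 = -4.44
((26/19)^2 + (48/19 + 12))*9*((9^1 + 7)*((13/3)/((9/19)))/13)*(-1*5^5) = -296000000/57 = -5192982.46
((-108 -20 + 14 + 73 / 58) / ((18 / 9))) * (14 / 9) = -45773 / 522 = -87.69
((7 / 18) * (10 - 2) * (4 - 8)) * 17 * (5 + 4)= -1904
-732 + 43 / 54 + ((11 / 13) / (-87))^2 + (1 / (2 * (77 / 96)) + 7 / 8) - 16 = -1762764790051 / 2363889528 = -745.71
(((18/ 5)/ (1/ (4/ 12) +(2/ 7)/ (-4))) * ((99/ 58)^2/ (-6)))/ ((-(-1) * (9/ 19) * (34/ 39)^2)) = -660891231/ 398600360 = -1.66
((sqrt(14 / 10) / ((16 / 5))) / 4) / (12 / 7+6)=7*sqrt(35) / 3456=0.01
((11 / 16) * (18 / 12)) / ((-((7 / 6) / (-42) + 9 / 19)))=-5643 / 2440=-2.31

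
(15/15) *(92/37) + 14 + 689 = 26103/37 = 705.49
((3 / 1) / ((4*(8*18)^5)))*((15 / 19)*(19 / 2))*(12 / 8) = 5 / 36691771392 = 0.00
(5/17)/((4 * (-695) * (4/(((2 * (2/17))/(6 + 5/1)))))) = -0.00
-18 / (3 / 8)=-48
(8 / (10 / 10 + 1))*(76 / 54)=152 / 27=5.63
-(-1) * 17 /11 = 17 /11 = 1.55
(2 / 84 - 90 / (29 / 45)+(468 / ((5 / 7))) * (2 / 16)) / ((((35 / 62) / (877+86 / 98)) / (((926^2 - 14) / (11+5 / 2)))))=-804017864368577536 / 140998725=-5702305920.63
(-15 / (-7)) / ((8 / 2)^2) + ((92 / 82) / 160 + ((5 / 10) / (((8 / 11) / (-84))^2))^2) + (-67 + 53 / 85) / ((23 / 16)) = 1597629711713293 / 35909440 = 44490521.48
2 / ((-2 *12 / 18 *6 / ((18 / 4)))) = -9 / 8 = -1.12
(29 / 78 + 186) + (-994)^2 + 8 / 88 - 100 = 847809073 / 858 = 988122.46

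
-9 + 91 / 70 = -77 / 10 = -7.70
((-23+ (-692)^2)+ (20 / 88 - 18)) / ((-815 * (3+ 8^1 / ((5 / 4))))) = -10534111 / 168542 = -62.50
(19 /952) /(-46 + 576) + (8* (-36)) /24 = -6054701 /504560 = -12.00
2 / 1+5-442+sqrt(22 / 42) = -435+sqrt(231) / 21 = -434.28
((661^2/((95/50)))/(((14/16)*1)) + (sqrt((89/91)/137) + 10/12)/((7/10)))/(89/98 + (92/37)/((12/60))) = 740*sqrt(1109563)/86152313 + 54318264770/2757261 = 19700.09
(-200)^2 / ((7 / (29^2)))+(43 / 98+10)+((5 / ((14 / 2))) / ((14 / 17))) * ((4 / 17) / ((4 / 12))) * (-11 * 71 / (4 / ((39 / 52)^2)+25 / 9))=41915109307 / 8722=4805676.37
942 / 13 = 72.46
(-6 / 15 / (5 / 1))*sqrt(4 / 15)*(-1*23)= 92*sqrt(15) / 375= 0.95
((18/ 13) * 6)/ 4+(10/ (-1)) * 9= -87.92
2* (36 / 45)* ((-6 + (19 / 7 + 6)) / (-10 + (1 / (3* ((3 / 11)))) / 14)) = -2736 / 6245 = -0.44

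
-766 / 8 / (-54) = 383 / 216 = 1.77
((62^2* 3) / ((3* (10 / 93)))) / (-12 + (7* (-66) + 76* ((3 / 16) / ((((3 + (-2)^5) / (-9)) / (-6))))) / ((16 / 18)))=-27646048 / 434305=-63.66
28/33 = 0.85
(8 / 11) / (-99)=-8 / 1089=-0.01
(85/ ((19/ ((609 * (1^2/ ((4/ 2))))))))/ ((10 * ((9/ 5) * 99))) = 17255/ 22572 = 0.76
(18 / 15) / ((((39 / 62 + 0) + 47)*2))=0.01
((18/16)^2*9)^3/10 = 387420489/2621440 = 147.79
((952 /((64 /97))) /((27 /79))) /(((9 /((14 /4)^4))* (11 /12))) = 2189464697 /28512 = 76790.99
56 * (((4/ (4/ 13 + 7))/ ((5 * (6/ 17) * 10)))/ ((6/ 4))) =24752/ 21375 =1.16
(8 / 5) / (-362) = -4 / 905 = -0.00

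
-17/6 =-2.83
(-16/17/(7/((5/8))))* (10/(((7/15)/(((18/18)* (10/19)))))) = -15000/15827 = -0.95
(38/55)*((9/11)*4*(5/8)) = 171/121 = 1.41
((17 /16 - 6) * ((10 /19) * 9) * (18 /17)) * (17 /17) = -31995 /1292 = -24.76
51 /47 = 1.09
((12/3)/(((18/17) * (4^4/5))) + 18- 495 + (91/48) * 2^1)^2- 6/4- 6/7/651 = 451262393700247/2015870976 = 223854.80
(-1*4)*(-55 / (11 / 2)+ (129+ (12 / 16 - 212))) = 369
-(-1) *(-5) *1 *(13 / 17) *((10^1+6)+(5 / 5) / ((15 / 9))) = -1079 / 17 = -63.47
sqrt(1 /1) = 1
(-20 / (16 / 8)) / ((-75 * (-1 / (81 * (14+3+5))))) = -1188 / 5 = -237.60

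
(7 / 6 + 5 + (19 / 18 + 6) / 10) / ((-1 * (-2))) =1237 / 360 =3.44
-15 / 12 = -1.25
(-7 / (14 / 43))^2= 1849 / 4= 462.25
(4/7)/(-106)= -2/371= -0.01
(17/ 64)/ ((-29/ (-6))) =51/ 928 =0.05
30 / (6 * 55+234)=0.05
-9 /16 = -0.56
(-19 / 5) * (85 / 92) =-3.51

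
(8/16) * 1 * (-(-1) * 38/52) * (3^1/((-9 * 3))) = -19/468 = -0.04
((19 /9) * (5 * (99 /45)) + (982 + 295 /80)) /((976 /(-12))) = -145283 /11712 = -12.40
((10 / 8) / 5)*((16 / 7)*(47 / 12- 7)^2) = 1369 / 252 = 5.43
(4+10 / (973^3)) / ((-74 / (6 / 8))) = -5527003917 / 136332762916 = -0.04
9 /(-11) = -9 /11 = -0.82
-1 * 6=-6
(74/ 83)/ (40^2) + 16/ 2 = 531237/ 66400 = 8.00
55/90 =11/18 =0.61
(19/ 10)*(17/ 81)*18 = 323/ 45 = 7.18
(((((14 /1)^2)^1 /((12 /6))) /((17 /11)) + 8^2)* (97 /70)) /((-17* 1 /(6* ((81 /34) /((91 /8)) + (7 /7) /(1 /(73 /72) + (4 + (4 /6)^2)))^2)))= -1487323472711711913 /154087074688193920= -9.65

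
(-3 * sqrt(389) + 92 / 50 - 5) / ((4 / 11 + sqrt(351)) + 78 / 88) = -144 * sqrt(15171) / 5591 - 3792 * sqrt(39) / 139775 + 316 / 27955 + 60 * sqrt(389) / 5591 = -3.12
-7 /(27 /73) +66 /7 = -1795 /189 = -9.50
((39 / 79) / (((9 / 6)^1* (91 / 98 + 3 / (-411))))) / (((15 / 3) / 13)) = 648284 / 697965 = 0.93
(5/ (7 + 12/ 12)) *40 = 25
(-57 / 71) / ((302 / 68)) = -1938 / 10721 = -0.18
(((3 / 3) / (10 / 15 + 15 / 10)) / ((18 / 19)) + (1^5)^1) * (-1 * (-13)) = 58 / 3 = 19.33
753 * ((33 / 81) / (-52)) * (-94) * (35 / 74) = 4541845 / 17316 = 262.29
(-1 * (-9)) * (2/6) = 3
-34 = -34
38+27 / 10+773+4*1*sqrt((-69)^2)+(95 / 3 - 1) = 33611 / 30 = 1120.37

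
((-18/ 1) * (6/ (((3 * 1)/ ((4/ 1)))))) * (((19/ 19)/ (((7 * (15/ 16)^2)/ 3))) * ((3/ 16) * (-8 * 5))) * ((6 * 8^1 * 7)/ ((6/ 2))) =294912/ 5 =58982.40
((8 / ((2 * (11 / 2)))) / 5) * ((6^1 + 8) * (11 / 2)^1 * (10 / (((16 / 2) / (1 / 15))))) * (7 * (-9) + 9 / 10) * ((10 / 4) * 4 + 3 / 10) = -149247 / 250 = -596.99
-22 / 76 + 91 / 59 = 2809 / 2242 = 1.25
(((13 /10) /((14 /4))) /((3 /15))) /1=13 /7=1.86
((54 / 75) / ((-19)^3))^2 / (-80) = -81 / 588073512500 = -0.00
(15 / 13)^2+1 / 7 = 1744 / 1183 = 1.47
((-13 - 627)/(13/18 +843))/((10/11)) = -12672/15187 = -0.83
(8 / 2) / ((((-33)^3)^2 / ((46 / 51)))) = 184 / 65864866419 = 0.00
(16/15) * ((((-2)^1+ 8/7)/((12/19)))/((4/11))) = -418/105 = -3.98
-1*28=-28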